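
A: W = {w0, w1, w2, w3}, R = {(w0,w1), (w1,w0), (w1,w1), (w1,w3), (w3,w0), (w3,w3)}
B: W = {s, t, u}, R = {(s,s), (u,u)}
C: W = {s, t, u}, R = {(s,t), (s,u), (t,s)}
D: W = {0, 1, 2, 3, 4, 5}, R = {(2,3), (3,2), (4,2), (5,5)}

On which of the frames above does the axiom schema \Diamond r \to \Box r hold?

Frame correspondent (Sahlqvist): \forall x \forall y \forall z (Rxy \wedge Rxz \to y = z) — i.e. partial functionality.
A: fails — w1 sees both w0 and w1.
B: ✓.
C: fails — s sees both t and u.
D: ✓.
Valid on: B, D.

B, D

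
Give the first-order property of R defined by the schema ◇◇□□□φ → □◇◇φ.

∀x ∀y ∀z ((xR²y ∧ xRz) → ∃w (yR³w ∧ zR²w))

This is a Sahlqvist (Geach-type) schema ◇^2□^3φ → □^1◇^2φ.
Minimal-valuation argument: fix x; take any y with xR^2y and any z with xR^1z. Set V(φ) to the set of worlds R-reachable from y in exactly 3 steps. Then □^3φ holds at y, so the antecedent holds at x; validity forces ◇^2φ at z, giving a w with zR^2w and yR^3w.
First-order correspondent: ∀x ∀y ∀z ((xR²y ∧ xRz) → ∃w (yR³w ∧ zR²w)).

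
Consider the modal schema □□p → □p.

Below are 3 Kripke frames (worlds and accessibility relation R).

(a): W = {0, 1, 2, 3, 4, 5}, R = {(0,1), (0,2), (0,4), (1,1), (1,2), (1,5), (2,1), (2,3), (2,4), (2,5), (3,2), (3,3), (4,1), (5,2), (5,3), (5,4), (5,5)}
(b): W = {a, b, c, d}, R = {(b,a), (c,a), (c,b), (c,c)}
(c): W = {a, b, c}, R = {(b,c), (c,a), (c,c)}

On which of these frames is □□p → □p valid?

This is the axiom for density; its first-order frame correspondent is ∀x ∀y (Rxy → ∃z (Rxz ∧ Rzy)).
(a): ✓.
(b): fails — Rba but no z with Rbz and Rza.
(c): ✓.
Valid on: (a), (c).

(a), (c)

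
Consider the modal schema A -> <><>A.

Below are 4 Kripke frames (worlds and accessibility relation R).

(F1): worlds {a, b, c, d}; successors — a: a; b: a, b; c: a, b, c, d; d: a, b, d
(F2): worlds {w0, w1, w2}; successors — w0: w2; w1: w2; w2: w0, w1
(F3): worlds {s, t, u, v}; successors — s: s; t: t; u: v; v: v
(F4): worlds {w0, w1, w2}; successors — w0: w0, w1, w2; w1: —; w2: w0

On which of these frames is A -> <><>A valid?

(F1), (F2)

Frame correspondent (Sahlqvist): forall x exists w (x = w & x R^2 w) — i.e. a generalized confluence (Geach) condition.
(F1): ✓.
(F2): ✓.
(F3): fails — at u but no w with u=w and uR²w.
(F4): fails — at w1 but no w with w1=w and w1R²w.
Valid on: (F1), (F2).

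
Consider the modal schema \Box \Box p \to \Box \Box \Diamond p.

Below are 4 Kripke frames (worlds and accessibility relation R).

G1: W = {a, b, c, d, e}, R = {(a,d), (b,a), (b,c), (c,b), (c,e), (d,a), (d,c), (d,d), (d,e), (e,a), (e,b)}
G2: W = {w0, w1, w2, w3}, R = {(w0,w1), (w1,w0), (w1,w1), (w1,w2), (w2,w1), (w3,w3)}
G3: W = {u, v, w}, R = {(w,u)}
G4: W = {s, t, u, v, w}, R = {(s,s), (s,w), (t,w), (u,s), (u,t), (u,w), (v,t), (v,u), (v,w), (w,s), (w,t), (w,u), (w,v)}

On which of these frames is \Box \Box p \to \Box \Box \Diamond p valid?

The schema corresponds to a generalized confluence (Geach) condition: \forall x \forall z (x R^2 z \to \exists w (x R^2 w \wedge zRw)).
G1: fails — bR²b but no w with bR²w and bRw.
G2: condition met.
G3: condition met.
G4: fails — tR²t but no w* with tR²w* and tRw*.

G2, G3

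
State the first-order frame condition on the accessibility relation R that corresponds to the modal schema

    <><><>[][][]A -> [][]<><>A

This is a Sahlqvist (Geach-type) schema ◇^3□^3A → □^2◇^2A.
Minimal-valuation argument: fix x; take any y with xR^3y and any z with xR^2z. Set V(A) to the set of worlds R-reachable from y in exactly 3 steps. Then □^3A holds at y, so the antecedent holds at x; validity forces ◇^2A at z, giving a w with zR^2w and yR^3w.
First-order correspondent: forall x forall y forall z ((x R^3 y & x R^2 z) -> exists w (y R^3 w & z R^2 w)).

forall x forall y forall z ((x R^3 y & x R^2 z) -> exists w (y R^3 w & z R^2 w))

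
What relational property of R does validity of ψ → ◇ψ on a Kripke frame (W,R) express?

reflexivity

Replacing ψ by ¬ψ and contraposing gives the equivalent schema □ψ → ψ.
Suppose □ψ→ψ is valid. At any x set V(ψ)={w : Rxw}. Then □ψ holds at x, so ψ holds at x, i.e. Rxx.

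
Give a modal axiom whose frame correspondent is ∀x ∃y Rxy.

The condition is seriality. The D schema □q → ◇q defines it.

□q → ◇q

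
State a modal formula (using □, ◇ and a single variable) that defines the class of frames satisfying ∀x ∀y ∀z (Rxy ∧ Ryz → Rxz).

□ψ → □□ψ

A defining formula is □ψ → □□ψ (the 4 axiom).
Suppose □ψ→□□ψ is valid. Take Rxy, Ryz and set V(ψ)={w : Rxw}. Then □ψ at x, so □□ψ at x, so □ψ at y, so ψ at z, i.e. Rxz.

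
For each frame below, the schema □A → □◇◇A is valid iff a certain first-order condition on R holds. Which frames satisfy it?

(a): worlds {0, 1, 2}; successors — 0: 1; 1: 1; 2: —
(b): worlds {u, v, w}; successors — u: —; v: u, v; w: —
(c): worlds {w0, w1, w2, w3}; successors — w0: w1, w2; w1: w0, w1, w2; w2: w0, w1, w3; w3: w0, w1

The schema corresponds to a generalized confluence (Geach) condition: ∀x ∀z (xRz → ∃w (xRw ∧ zR²w)).
(a): satisfies the condition.
(b): fails — vRu but no t with vRt and uR²t.
(c): satisfies the condition.

(a), (c)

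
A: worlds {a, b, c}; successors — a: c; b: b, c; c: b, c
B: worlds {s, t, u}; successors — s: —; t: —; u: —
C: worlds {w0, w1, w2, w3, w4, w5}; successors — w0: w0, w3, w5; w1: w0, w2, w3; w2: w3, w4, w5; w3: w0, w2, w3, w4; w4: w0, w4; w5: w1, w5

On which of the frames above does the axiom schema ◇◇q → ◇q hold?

Frame correspondent (Sahlqvist): ∀x ∀y ∀z (Rxy ∧ Ryz → Rxz) — i.e. transitivity.
A: fails — Rac and Rcb but not Rab.
B: holds.
C: fails — Rw1w2 and Rw2w4 but not Rw1w4.
Valid on: B.

B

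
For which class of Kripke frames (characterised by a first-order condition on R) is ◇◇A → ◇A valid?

Transitivity

This is frame-equivalent to □A → □□A (substitute ¬A for A and contrapose).
Suppose □A→□□A is valid. Take Rxy, Ryz and set V(A)={w : Rxw}. Then □A at x, so □□A at x, so □A at y, so A at z, i.e. Rxz.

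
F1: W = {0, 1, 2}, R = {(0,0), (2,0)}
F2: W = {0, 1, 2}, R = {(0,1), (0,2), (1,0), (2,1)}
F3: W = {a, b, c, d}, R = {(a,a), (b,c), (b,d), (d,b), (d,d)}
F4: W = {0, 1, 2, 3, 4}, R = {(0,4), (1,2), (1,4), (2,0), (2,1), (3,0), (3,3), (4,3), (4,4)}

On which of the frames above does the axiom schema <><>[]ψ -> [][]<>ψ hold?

The schema corresponds to a generalized confluence (Geach) condition: forall x forall y forall z ((x R^2 y & x R^2 z) -> exists w (yRw & zRw)).
F1: satisfies the condition.
F2: fails — 0R²0, 0R²1 but no w with 0Rw and 1Rw.
F3: fails — dR²b, dR²c but no w with bRw and cRw.
F4: fails — 1R²0, 1R²3 but no w with 0Rw and 3Rw.
Valid on: F1.

F1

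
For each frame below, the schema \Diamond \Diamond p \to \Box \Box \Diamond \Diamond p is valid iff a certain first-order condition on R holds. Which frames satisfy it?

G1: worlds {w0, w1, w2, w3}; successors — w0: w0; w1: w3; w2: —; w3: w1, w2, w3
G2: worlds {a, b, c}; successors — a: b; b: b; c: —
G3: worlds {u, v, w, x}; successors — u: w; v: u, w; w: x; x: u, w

This is the axiom for a generalized confluence (Geach) condition; its first-order frame correspondent is \forall x \forall y \forall z ((x R^2 y \wedge x R^2 z) \to \exists w (y = w \wedge z R^2 w)).
G1: fails — w1R²w1, w1R²w2 but no w with w1=w and w2R²w.
G2: holds.
G3: fails — vR²x, vR²w but no t with x=t and wR²t.

G2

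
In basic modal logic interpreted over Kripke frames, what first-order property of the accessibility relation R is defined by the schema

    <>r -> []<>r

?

Suppose ◇r→□◇r is valid. Take Rxy, Rxz and set V(r)={y}. Then ◇r at x, so □◇r at x, so ◇r at z, so some w with Rzw has r; w=y, i.e. Rzy. By symmetry of the argument, Ryz.

the Euclidean property: forall x forall y forall z (Rxy & Rxz -> Ryz)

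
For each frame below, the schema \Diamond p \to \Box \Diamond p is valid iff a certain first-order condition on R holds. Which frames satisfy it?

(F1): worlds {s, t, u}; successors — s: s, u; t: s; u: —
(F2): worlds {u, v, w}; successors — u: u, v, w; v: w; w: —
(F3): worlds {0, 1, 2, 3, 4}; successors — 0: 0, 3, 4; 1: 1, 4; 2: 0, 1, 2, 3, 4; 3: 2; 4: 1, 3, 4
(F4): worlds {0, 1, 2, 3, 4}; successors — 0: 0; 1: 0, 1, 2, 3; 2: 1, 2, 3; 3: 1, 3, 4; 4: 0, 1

none

This is the axiom for the Euclidean property; its first-order frame correspondent is \forall x \forall y \forall z (Rxy \wedge Rxz \to Ryz).
(F1): fails — Rsu and Rsu but not Ruu.
(F2): fails — Ruv and Ruv but not Rvv.
(F3): fails — R04 and R00 but not R40.
(F4): fails — R10 and R12 but not R02.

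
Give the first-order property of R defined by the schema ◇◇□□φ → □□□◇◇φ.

∀x ∀y ∀z ((xR²y ∧ xR³z) → ∃w (yR²w ∧ zR²w))

This is a Sahlqvist (Geach-type) schema ◇^2□^2φ → □^3◇^2φ.
Minimal-valuation argument: fix x; take any y with xR^2y and any z with xR^3z. Set V(φ) to the set of worlds R-reachable from y in exactly 2 steps. Then □^2φ holds at y, so the antecedent holds at x; validity forces ◇^2φ at z, giving a w with zR^2w and yR^2w.
First-order correspondent: ∀x ∀y ∀z ((xR²y ∧ xR³z) → ∃w (yR²w ∧ zR²w)).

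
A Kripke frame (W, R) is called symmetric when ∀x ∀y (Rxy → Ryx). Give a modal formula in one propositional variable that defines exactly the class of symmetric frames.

A defining formula is q → □◇q (the B axiom).

q → □◇q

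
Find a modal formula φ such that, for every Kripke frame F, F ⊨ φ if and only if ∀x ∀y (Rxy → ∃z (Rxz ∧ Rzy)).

□□s → □s

A defining formula is □□s → □s (the C4 axiom).
Suppose □□s→□s is valid. Take Rxy and set V(s)={w : xR²w}. Then □□s at x, so □s at x, so s at y, i.e. ∃z(Rxz∧Rzy).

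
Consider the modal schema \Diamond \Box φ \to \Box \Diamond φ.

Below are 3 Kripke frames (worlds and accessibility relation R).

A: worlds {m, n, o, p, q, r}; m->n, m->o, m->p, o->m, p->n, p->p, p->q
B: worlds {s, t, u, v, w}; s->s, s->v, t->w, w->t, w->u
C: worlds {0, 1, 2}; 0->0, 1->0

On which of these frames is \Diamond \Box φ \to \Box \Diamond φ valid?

Frame correspondent (Sahlqvist): \forall x \forall y \forall z (Rxy \wedge Rxz \to \exists w (Ryw \wedge Rzw)) — i.e. convergence.
A: fails — Rmo and Rmn but o and n have no common successor.
B: fails — Rsv and Rsv but v and v have no common successor.
C: holds.
Valid on: C.

C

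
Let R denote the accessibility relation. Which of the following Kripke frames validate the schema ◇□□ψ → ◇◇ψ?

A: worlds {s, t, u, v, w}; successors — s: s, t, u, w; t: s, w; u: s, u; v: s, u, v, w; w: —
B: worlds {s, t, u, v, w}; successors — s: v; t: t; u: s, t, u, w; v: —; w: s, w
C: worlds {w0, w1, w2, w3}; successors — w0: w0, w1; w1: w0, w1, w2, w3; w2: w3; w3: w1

C

Frame correspondent (Sahlqvist): ∀x ∀y (xRy → ∃w (yR²w ∧ xR²w)) — i.e. a generalized confluence (Geach) condition.
A: fails — sRw but no w* with wR²w* and sR²w*.
B: fails — sRv but no w* with vR²w* and sR²w*.
C: condition met.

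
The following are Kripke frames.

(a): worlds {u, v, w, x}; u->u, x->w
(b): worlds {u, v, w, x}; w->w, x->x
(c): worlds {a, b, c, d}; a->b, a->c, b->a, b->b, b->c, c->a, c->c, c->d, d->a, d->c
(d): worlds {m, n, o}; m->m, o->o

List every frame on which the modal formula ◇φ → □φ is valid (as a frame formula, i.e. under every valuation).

Frame correspondent (Sahlqvist): ∀x ∀y ∀z (Rxy ∧ Rxz → y = z) — i.e. partial functionality.
(a): condition met.
(b): condition met.
(c): fails — a sees both b and c.
(d): condition met.
Valid on: (a), (b), (d).

(a), (b), (d)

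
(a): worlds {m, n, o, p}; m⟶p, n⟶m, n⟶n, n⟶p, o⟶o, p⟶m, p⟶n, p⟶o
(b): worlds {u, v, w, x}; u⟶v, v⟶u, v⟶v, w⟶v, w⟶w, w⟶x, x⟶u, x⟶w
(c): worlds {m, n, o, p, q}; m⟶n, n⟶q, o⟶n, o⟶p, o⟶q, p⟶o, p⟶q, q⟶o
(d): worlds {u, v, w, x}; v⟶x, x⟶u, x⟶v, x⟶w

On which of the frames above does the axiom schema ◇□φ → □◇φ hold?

(b)

Frame correspondent (Sahlqvist): ∀x ∀y ∀z (Rxy ∧ Rxz → ∃w (Ryw ∧ Rzw)) — i.e. convergence.
(a): fails — Rnm and Rnp but m and p have no common successor.
(b): satisfies the condition.
(c): fails — Ron and Roq but n and q have no common successor.
(d): fails — Rxu and Rxu but u and u have no common successor.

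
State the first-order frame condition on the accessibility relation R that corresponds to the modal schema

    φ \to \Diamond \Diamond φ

\forall x \exists w (x = w \wedge x R^2 w)

This is a Sahlqvist (Geach-type) schema ◇^0□^0φ → □^0◇^2φ.
Minimal-valuation argument: fix x; take any y with xR^0y and any z with xR^0z. Set V(φ) to the set of worlds R-reachable from y in exactly 0 steps. Then □^0φ holds at y, so the antecedent holds at x; validity forces ◇^2φ at z, giving a w with zR^2w and yR^0w.
First-order correspondent: \forall x \exists w (x = w \wedge x R^2 w).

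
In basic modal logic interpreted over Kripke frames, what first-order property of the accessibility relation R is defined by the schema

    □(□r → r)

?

Suppose □(□r→r) is valid. Take Rxy and set V(r)={w : Ryw}. Then at y, □r holds; since □(□r→r) at x, □r→r at y, so r at y, i.e. Ryy.
Conversely, on a frame with shift-reflexivity the schema holds at every world under every valuation.
So the correspondent is shift-reflexivity.

shift-reflexivity: ∀x ∀y (Rxy → Ryy)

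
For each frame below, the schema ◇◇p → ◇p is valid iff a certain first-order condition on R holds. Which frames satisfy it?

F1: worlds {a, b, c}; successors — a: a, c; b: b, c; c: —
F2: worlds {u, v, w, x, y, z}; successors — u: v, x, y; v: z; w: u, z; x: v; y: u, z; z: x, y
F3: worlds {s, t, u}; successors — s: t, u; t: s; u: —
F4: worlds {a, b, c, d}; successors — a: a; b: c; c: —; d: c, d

This is the axiom for a generalized confluence (Geach) condition; its first-order frame correspondent is ∀x ∀y (xR²y → ∃w (y = w ∧ xRw)).
F1: condition met.
F2: fails — uR²u but no t with u=t and uRt.
F3: fails — sR²s but no w with s=w and sRw.
F4: condition met.

F1, F4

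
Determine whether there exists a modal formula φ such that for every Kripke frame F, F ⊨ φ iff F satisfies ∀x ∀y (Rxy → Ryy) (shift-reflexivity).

Definable; □(□r → r) defines it

Yes: it is shift-reflexivity, defined by the T□ schema □(□r → r).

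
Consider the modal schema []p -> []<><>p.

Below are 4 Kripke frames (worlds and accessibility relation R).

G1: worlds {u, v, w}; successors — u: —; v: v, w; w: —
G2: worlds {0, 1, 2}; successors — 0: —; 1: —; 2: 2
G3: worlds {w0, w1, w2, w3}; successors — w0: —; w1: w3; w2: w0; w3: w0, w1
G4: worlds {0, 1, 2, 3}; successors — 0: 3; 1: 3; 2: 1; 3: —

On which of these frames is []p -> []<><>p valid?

G2

Frame correspondent (Sahlqvist): forall x forall z (xRz -> exists w (xRw & z R^2 w)) — i.e. a generalized confluence (Geach) condition.
G1: fails — vRw but no t with vRt and wR²t.
G2: ✓.
G3: fails — w2Rw0 but no w with w2Rw and w0R²w.
G4: fails — 0R3 but no w with 0Rw and 3R²w.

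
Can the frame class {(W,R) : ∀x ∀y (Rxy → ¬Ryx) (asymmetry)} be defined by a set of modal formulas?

If a class were modally definable it would be closed under surjective bounded morphisms (Goldblatt–Thomason).
The 3-cycle (worlds s,t,u with s→t→u→s) is asymmetric. Mapping every world to a single reflexive point • is a surjective bounded morphism, and the reflexive point is not asymmetric (R•• but asymmetry requires ¬R••).
Hence asymmetry is not modally definable.

Not definable by any modal formula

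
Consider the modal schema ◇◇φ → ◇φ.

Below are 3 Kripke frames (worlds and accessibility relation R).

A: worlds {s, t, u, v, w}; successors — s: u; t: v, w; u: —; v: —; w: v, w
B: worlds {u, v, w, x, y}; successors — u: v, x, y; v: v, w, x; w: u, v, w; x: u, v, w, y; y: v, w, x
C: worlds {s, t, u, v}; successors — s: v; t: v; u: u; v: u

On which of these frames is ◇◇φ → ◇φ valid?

A

The schema corresponds to transitivity: ∀x ∀y ∀z (Rxy ∧ Ryz → Rxz).
A: condition met.
B: fails — Ruv and Rvw but not Ruw.
C: fails — Rsv and Rvu but not Rsu.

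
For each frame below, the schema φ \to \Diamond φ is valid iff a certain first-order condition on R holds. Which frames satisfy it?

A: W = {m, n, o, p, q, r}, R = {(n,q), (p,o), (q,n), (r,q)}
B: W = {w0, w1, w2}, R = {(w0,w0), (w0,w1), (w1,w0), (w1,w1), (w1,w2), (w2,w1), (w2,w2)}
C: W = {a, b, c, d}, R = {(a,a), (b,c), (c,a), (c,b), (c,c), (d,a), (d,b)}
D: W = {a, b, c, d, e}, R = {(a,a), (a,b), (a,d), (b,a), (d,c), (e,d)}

B

This is the axiom for reflexivity; its first-order frame correspondent is \forall x Rxx.
A: fails — world m does not see itself.
B: holds.
C: fails — world b does not see itself.
D: fails — world b does not see itself.
Valid on: B.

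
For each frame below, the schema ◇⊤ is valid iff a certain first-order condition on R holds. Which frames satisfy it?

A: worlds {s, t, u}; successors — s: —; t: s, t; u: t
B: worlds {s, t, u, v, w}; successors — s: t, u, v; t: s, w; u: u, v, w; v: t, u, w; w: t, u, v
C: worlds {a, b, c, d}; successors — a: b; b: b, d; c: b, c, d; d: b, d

B, C

The schema corresponds to seriality: ∀x ∃y Rxy.
A: fails — world s has no successor.
B: satisfies the condition.
C: satisfies the condition.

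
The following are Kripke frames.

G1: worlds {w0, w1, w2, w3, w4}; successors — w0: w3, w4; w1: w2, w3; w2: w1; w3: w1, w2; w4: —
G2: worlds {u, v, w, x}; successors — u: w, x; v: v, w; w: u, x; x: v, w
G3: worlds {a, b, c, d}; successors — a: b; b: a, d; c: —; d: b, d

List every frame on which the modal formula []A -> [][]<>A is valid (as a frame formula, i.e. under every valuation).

Frame correspondent (Sahlqvist): forall x forall z (x R^2 z -> exists w (xRw & zRw)) — i.e. a generalized confluence (Geach) condition.
G1: fails — w0R²w2 but no w with w0Rw and w2Rw.
G2: fails — vR²w but no t with vRt and wRt.
G3: condition met.
Valid on: G3.

G3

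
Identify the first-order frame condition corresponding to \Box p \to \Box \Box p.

Suppose □p→□□p is valid. Take Rxy, Ryz and set V(p)={w : Rxw}. Then □p at x, so □□p at x, so □p at y, so p at z, i.e. Rxz.
Conversely, any frame satisfying \forall x \forall y \forall z (Rxy \wedge Ryz \to Rxz) validates the schema.
So the correspondent is transitivity.

Transitivity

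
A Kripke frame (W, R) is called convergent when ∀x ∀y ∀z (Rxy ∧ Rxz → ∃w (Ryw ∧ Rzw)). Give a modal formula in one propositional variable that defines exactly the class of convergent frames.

◇□q → □◇q

The condition is convergence. The .2 schema ◇□q → □◇q defines it.
Suppose ◇□q→□◇q is valid. Take Rxy, Rxz and set V(q)={w : Ryw}. Then □q at y so ◇□q at x, so □◇q at x, so ◇q at z, giving w with Rzw and Ryw.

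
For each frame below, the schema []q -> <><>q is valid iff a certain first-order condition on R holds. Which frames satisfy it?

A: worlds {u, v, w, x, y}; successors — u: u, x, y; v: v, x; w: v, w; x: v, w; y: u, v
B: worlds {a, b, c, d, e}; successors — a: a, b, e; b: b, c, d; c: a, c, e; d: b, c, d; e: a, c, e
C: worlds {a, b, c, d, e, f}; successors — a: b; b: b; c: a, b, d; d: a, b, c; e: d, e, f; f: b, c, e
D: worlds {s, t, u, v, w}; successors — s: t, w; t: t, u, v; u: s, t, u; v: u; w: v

A, B, C

This is the axiom for a generalized confluence (Geach) condition; its first-order frame correspondent is forall x exists w (xRw & x R^2 w).
A: ✓.
B: ✓.
C: ✓.
D: fails — at w but no w* with wRw* and wR²w*.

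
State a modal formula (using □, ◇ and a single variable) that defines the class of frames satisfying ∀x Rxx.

□p → p

The condition is reflexivity. The T schema □p → p defines it.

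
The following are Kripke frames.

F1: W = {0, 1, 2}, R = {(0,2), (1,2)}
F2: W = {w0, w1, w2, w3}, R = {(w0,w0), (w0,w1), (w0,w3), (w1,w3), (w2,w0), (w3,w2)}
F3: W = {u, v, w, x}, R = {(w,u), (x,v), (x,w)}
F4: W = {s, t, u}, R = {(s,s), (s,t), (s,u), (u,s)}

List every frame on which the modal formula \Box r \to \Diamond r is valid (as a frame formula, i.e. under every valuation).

F2

Frame correspondent (Sahlqvist): \forall x \exists y Rxy — i.e. seriality.
F1: fails — world 2 has no successor.
F2: condition met.
F3: fails — world u has no successor.
F4: fails — world t has no successor.
Valid on: F2.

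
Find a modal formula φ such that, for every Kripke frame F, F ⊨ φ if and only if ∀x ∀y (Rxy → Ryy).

This is shift-reflexivity; the standard corresponding axiom is T□: □(□p → p).
Suppose □(□p→p) is valid. Take Rxy and set V(p)={w : Ryw}. Then at y, □p holds; since □(□p→p) at x, □p→p at y, so p at y, i.e. Ryy.

□(□p → p)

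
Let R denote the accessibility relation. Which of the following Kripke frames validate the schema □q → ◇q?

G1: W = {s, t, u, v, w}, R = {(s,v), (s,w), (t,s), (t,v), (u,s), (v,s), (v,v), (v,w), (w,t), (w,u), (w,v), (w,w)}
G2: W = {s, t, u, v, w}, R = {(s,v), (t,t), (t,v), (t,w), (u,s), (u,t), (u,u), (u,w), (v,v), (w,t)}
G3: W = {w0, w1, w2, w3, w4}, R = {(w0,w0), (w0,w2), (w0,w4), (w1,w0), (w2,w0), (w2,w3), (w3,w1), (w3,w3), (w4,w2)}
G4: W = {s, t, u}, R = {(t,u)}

G1, G2, G3

Frame correspondent (Sahlqvist): ∀x ∃y Rxy — i.e. seriality.
G1: holds.
G2: holds.
G3: holds.
G4: fails — world s has no successor.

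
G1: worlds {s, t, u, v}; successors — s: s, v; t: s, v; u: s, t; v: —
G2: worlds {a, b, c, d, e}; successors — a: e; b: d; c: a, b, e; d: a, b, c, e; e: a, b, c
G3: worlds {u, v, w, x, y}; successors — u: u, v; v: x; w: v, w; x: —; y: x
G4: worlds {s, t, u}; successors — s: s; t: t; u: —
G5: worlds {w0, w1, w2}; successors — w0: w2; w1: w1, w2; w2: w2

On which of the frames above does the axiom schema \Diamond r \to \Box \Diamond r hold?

G4

The schema corresponds to the Euclidean property: \forall x \forall y \forall z (Rxy \wedge Rxz \to Ryz).
G1: fails — Rsv and Rsv but not Rvv.
G2: fails — Rae and Rae but not Ree.
G3: fails — Ruv and Ruv but not Rvv.
G4: satisfies the condition.
G5: fails — Rw1w2 and Rw1w1 but not Rw2w1.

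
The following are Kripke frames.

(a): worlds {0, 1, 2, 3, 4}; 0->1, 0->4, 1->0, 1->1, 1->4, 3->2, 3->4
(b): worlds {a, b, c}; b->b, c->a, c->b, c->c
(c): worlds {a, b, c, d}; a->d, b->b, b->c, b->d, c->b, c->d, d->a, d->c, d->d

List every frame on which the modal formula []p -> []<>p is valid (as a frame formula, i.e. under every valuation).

(c)

Frame correspondent (Sahlqvist): forall x forall z (xRz -> exists w (xRw & zRw)) — i.e. a generalized confluence (Geach) condition.
(a): fails — 0R4 but no w with 0Rw and 4Rw.
(b): fails — cRa but no w with cRw and aRw.
(c): ✓.
Valid on: (c).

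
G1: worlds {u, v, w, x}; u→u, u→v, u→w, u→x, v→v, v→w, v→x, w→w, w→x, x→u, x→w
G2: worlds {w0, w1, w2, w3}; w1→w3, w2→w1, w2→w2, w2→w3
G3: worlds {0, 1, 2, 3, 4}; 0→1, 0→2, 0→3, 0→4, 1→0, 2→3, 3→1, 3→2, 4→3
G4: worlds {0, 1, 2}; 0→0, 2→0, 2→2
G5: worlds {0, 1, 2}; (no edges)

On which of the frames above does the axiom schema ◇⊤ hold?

This is the axiom for seriality; its first-order frame correspondent is ∀x ∃y Rxy.
G1: holds.
G2: fails — world w0 has no successor.
G3: holds.
G4: fails — world 1 has no successor.
G5: fails — world 0 has no successor.
Valid on: G1, G3.

G1, G3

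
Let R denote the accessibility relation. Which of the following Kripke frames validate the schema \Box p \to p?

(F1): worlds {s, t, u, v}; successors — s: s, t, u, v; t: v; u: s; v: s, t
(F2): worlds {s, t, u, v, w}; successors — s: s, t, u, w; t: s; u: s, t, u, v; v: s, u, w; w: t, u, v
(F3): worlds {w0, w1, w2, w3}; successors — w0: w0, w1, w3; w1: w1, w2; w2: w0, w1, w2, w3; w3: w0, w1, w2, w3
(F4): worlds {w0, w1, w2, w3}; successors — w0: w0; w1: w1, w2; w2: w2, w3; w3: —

(F3)

The schema corresponds to reflexivity: \forall x Rxx.
(F1): fails — world t does not see itself.
(F2): fails — world t does not see itself.
(F3): ✓.
(F4): fails — world w3 does not see itself.
Valid on: (F3).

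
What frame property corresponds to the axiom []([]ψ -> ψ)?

shift-reflexivity

Suppose □(□ψ→ψ) is valid. Take Rxy and set V(ψ)={w : Ryw}. Then at y, □ψ holds; since □(□ψ→ψ) at x, □ψ→ψ at y, so ψ at y, i.e. Ryy.
The converse is a direct semantic check.
So the correspondent is shift-reflexivity.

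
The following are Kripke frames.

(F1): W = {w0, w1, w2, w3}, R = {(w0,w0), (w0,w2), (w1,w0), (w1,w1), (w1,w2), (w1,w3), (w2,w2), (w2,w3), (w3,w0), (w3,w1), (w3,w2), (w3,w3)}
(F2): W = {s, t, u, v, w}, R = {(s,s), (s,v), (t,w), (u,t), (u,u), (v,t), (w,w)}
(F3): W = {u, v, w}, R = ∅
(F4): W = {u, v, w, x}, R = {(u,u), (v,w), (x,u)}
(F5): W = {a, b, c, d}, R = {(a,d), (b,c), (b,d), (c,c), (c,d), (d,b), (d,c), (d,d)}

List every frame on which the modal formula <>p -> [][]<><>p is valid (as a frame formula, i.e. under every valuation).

(F3), (F4), (F5)

Frame correspondent (Sahlqvist): forall x forall y forall z ((xRy & x R^2 z) -> exists w (y = w & z R^2 w)) — i.e. a generalized confluence (Geach) condition.
(F1): fails — w1Rw1, w1R²w0 but no w with w1=w and w0R²w.
(F2): fails — sRs, sR²t but no w* with s=w* and tR²w*.
(F3): condition met.
(F4): condition met.
(F5): condition met.
Valid on: (F3), (F4), (F5).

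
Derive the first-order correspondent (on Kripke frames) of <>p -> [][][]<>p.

forall x forall y forall z ((xRy & x R^3 z) -> exists w (y = w & zRw))

This is a Sahlqvist (Geach-type) schema ◇^1□^0p → □^3◇^1p.
First-order correspondent: forall x forall y forall z ((xRy & x R^3 z) -> exists w (y = w & zRw)).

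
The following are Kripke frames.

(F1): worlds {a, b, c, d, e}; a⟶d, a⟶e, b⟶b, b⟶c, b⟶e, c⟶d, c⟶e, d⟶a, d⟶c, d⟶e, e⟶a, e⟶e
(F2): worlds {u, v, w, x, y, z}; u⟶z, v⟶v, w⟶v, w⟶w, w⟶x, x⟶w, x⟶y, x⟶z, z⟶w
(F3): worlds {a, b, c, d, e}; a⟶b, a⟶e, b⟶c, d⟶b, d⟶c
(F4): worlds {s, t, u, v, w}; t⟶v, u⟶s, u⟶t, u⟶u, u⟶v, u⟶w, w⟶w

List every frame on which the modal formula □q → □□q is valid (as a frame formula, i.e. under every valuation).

Frame correspondent (Sahlqvist): ∀x ∀y ∀z (Rxy ∧ Ryz → Rxz) — i.e. transitivity.
(F1): fails — Rbc and Rcd but not Rbd.
(F2): fails — Ruz and Rzw but not Ruw.
(F3): fails — Rab and Rbc but not Rac.
(F4): condition met.

(F4)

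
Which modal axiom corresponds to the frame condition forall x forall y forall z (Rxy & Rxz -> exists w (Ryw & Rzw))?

The condition is convergence. The .2 schema ◇□s → □◇s defines it.

◇□s → □◇s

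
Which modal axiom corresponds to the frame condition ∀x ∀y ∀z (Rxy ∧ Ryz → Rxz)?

□ψ → □□ψ

This is transitivity; the standard corresponding axiom is 4: □ψ → □□ψ.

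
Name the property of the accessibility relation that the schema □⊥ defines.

emptiness of R

□⊥ is valid iff no world has any successor (otherwise □⊥ fails at any world with one).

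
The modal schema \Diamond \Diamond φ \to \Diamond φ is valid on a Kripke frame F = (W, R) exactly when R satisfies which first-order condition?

Transitivity

This is a form of the 4 axiom.
It corresponds to transitivity: \forall x \forall y \forall z (Rxy \wedge Ryz \to Rxz).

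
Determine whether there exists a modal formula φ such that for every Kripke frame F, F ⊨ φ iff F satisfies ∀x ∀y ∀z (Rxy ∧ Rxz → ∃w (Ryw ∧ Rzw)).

This is a Sahlqvist condition; the .2 axiom ◇□p → □◇p defines it.
Suppose ◇□p→□◇p is valid. Take Rxy, Rxz and set V(p)={w : Ryw}. Then □p at y so ◇□p at x, so □◇p at x, so ◇p at z, giving w with Rzw and Ryw.

Yes — defined by ◇□p → □◇p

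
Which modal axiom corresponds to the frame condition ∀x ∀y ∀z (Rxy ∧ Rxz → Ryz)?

The condition is the Euclidean property. The 5 schema ◇r → □◇r defines it.

◇r → □◇r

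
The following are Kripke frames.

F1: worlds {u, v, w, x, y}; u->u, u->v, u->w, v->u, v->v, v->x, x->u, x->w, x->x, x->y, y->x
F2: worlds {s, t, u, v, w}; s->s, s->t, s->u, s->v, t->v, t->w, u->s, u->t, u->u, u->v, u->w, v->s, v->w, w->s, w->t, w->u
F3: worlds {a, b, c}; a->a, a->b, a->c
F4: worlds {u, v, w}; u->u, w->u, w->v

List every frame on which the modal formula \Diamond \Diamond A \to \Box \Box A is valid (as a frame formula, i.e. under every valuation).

This is the axiom for a generalized confluence (Geach) condition; its first-order frame correspondent is \forall x \forall y \forall z ((x R^2 y \wedge x R^2 z) \to \exists w (y = w \wedge z = w)).
F1: fails — uR²u, uR²v but u ≠ v.
F2: fails — sR²s, sR²t but s ≠ t.
F3: fails — aR²a, aR²b but a ≠ b.
F4: ✓.

F4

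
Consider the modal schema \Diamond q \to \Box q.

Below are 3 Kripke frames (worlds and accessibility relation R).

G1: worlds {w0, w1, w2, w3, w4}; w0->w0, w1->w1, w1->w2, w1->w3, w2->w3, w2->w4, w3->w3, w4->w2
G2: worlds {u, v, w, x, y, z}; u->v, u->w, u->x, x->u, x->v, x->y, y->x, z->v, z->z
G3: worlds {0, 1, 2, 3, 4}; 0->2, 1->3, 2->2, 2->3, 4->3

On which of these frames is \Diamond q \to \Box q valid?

This is the axiom for partial functionality; its first-order frame correspondent is \forall x \forall y \forall z (Rxy \wedge Rxz \to y = z).
G1: fails — w1 sees both w1 and w2.
G2: fails — u sees both v and w.
G3: fails — 2 sees both 2 and 3.

none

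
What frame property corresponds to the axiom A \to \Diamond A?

Reflexivity

This schema is equivalent to the T axiom □A → A.
It corresponds to reflexivity: \forall x Rxx.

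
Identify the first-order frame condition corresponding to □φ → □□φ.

This schema is the 4 axiom.
It corresponds to transitivity: ∀x ∀y ∀z (Rxy ∧ Ryz → Rxz).

transitivity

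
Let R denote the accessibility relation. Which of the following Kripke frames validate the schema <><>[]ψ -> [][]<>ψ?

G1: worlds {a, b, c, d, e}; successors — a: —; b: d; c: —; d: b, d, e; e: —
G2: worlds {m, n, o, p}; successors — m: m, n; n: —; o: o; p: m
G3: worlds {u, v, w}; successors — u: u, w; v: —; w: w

The schema corresponds to a generalized confluence (Geach) condition: forall x forall y forall z ((x R^2 y & x R^2 z) -> exists w (yRw & zRw)).
G1: fails — bR²b, bR²e but no w with bRw and eRw.
G2: fails — mR²m, mR²n but no w with mRw and nRw.
G3: holds.
Valid on: G3.

G3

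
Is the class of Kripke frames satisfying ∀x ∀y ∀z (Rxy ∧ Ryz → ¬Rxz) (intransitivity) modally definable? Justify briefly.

Not modally definable

Modal frame validity is preserved under surjective bounded morphisms.
The 5-cycle (worlds a,b,c,d,e with a→b→c→d→e→a) is intransitive. Mapping every world to a single reflexive point • is a surjective bounded morphism; the reflexive point is not intransitive (R••∧R•• but R••).
So the class is not modally definable.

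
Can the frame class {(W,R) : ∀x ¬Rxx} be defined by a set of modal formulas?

No

Any modally definable frame class is closed under surjective bounded morphisms.
The 4-cycle (worlds s,t,u,v with s→t→u→v→s) is irreflexive, and the map sending every world to a single reflexive point • is a surjective bounded morphism (forth: every edge maps to (•,•); back: every world has a successor). So any modal formula valid on the 4-cycle is also valid on the reflexive point, which is not irreflexive.
So no modal formula (or set of formulas) defines exactly the irreflexive frames.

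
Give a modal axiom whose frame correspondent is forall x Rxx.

□ψ → ψ

This is reflexivity; the standard corresponding axiom is T: □ψ → ψ.
Suppose □ψ→ψ is valid. At any x set V(ψ)={w : Rxw}. Then □ψ holds at x, so ψ holds at x, i.e. Rxx.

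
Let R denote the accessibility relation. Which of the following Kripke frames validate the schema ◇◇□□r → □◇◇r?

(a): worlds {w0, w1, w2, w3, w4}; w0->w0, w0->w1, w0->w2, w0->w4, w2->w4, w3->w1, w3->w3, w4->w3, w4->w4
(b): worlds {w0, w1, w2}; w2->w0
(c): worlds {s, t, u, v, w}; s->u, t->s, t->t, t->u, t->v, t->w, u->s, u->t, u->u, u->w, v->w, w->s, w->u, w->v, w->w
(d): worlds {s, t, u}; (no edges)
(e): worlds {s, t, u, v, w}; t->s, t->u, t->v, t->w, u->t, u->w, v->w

(b), (c), (d)

This is the axiom for a generalized confluence (Geach) condition; its first-order frame correspondent is ∀x ∀y ∀z ((xR²y ∧ xRz) → ∃w (yR²w ∧ zR²w)).
(a): fails — w0R²w0, w0Rw1 but no w with w0R²w and w1R²w.
(b): satisfies the condition.
(c): satisfies the condition.
(d): satisfies the condition.
(e): fails — tR²t, tRs but no w* with tR²w* and sR²w*.
Valid on: (b), (c), (d).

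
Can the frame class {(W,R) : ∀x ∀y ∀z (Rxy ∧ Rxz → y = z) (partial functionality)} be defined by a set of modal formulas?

This is a Sahlqvist condition; the CD axiom ◇q → □q defines it.
Suppose ◇q→□q is valid. Take Rxy, Rxz and set V(q)={y}. Then ◇q at x, so □q at x, so q at z, i.e. z=y.

Definable; ◇q → □q defines it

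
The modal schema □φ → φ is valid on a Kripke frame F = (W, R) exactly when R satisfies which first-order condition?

Reflexivity

Suppose □φ→φ is valid. At any x set V(φ)={w : Rxw}. Then □φ holds at x, so φ holds at x, i.e. Rxx.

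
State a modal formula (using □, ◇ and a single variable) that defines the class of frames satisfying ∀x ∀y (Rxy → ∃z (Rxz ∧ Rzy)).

The condition is density. The C4 schema □□ψ → □ψ defines it.

□□ψ → □ψ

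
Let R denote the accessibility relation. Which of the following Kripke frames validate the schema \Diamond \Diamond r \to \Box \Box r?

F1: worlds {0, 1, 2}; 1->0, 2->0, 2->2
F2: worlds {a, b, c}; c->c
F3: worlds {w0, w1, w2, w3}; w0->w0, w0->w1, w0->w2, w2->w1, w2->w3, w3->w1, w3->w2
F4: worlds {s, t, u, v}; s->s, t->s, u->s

F2, F4

Frame correspondent (Sahlqvist): \forall x \forall y \forall z ((x R^2 y \wedge x R^2 z) \to \exists w (y = w \wedge z = w)) — i.e. a generalized confluence (Geach) condition.
F1: fails — 2R²0, 2R²2 but 0 ≠ 2.
F2: ✓.
F3: fails — w0R²w0, w0R²w1 but w0 ≠ w1.
F4: ✓.
Valid on: F2, F4.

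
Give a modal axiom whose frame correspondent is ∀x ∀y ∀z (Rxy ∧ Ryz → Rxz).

The condition is transitivity. The 4 schema □s → □□s defines it.

□s → □□s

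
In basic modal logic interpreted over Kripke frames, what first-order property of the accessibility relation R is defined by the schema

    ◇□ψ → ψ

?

symmetry: ∀x ∀y (Rxy → Ryx)

Equivalently (dual form): ψ → □◇ψ.
Suppose ψ→□◇ψ is valid. Take Rxy and set V(ψ)={x}. Then ψ at x, so □◇ψ at x, so ◇ψ at y, so some z with Ryz has ψ; z=x, i.e. Ryx.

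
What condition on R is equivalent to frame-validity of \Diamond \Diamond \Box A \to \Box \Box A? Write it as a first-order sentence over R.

This is a Sahlqvist (Geach-type) schema ◇^2□^1A → □^2◇^0A.
Minimal-valuation argument: fix x; take any y with xR^2y and any z with xR^2z. Set V(A) to the set of worlds R-reachable from y in exactly 1 step. Then □^1A holds at y, so the antecedent holds at x; validity forces ◇^0A at z, giving a w with zR^0w and yR^1w.
First-order correspondent: \forall x \forall y \forall z ((x R^2 y \wedge x R^2 z) \to \exists w (yRw \wedge z = w)).

\forall x \forall y \forall z ((x R^2 y \wedge x R^2 z) \to \exists w (yRw \wedge z = w))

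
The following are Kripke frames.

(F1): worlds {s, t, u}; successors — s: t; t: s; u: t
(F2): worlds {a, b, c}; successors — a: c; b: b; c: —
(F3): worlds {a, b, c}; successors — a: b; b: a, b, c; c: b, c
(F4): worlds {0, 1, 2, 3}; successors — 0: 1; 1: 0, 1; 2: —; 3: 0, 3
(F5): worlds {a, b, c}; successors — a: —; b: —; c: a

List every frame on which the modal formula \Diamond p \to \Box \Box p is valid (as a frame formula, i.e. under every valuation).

(F2), (F5)

This is the axiom for a generalized confluence (Geach) condition; its first-order frame correspondent is \forall x \forall y \forall z ((xRy \wedge x R^2 z) \to \exists w (y = w \wedge z = w)).
(F1): fails — sRt, sR²s but t ≠ s.
(F2): ✓.
(F3): fails — aRb, aR²a but b ≠ a.
(F4): fails — 0R1, 0R²0 but 1 ≠ 0.
(F5): ✓.
Valid on: (F2), (F5).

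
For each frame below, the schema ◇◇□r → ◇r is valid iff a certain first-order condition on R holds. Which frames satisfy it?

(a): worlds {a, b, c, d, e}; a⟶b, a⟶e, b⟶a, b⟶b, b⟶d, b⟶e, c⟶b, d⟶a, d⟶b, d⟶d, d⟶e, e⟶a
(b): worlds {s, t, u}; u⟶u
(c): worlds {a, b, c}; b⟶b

(b), (c)

The schema corresponds to a generalized confluence (Geach) condition: ∀x ∀y (xR²y → ∃w (yRw ∧ xRw)).
(a): fails — aR²e but no w with eRw and aRw.
(b): condition met.
(c): condition met.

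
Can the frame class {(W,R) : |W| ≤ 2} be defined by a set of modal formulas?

Not definable by any modal formula

Modal frame validity is preserved under disjoint unions.
Any modal formula valid on each of 3 disjoint one-world frames is valid on their disjoint union (validity is preserved under disjoint unions). Each one-world frame has |W|=1≤2, but the union has |W|=3.
So the class is not modally definable.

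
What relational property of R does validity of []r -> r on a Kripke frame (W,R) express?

reflexivity

Suppose □r→r is valid. At any x set V(r)={w : Rxw}. Then □r holds at x, so r holds at x, i.e. Rxx.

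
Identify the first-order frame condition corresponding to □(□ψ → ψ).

Shift-reflexivity

Suppose □(□ψ→ψ) is valid. Take Rxy and set V(ψ)={w : Ryw}. Then at y, □ψ holds; since □(□ψ→ψ) at x, □ψ→ψ at y, so ψ at y, i.e. Ryy.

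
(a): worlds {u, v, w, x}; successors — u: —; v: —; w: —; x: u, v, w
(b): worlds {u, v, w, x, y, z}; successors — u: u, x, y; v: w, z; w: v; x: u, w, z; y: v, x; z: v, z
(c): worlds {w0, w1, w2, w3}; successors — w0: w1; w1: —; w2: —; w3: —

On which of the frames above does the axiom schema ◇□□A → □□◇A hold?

(a), (c)

This is the axiom for a generalized confluence (Geach) condition; its first-order frame correspondent is ∀x ∀y ∀z ((xRy ∧ xR²z) → ∃w (yR²w ∧ zRw)).
(a): holds.
(b): fails — uRy, uR²w but no t with yR²t and wRt.
(c): holds.
Valid on: (a), (c).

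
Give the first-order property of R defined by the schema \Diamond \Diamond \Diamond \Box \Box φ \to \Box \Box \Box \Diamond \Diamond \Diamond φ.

\forall x \forall y \forall z ((x R^3 y \wedge x R^3 z) \to \exists w (y R^2 w \wedge z R^3 w))

This is a Sahlqvist (Geach-type) schema ◇^3□^2φ → □^3◇^3φ.
First-order correspondent: \forall x \forall y \forall z ((x R^3 y \wedge x R^3 z) \to \exists w (y R^2 w \wedge z R^3 w)).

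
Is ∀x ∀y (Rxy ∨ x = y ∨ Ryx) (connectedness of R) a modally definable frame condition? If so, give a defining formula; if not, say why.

Any modally definable frame class is closed under disjoint unions.
Take 4 disjoint single-world reflexive frames: each is trivially connected, but their disjoint union has 4 worlds with no edge between distinct components, so it is not connected.
So the class is not modally definable.

No — not modally definable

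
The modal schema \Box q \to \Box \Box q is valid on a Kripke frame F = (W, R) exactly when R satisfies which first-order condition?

transitivity

Suppose □q→□□q is valid. Take Rxy, Ryz and set V(q)={w : Rxw}. Then □q at x, so □□q at x, so □q at y, so q at z, i.e. Rxz.
The converse is a direct semantic check.
So the correspondent is transitivity.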